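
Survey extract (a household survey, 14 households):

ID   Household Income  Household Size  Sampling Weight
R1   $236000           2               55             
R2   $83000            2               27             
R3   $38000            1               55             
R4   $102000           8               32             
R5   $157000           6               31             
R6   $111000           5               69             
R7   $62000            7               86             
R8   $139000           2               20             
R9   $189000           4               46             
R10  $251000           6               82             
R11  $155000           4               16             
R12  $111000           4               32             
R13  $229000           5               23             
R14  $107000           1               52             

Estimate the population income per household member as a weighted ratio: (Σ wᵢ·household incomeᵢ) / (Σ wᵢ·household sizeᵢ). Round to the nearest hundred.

32600

Σ wᵢ·y = 87352000
Σ wᵢ·x = 2683
Ratio = 87352000 / 2683 = 32557.585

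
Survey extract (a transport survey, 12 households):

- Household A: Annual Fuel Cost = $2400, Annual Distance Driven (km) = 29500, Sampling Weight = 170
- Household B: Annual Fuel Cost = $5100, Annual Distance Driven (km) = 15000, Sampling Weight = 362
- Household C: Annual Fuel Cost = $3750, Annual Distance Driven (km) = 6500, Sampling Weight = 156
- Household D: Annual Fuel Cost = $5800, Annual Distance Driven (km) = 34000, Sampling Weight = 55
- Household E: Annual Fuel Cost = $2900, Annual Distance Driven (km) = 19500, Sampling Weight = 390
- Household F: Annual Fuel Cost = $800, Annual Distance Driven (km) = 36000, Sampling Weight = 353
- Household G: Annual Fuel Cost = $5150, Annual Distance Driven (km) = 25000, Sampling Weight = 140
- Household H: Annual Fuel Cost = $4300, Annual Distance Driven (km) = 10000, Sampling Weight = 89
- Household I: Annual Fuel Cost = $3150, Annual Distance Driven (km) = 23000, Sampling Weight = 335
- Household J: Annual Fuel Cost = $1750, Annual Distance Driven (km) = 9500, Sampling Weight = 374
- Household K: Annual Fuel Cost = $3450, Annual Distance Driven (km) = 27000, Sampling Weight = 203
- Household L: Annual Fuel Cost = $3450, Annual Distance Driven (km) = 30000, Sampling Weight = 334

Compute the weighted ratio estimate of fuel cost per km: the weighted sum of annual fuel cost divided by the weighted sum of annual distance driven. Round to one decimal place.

Σ wᵢ·y = 2400×170 + 5100×362 + 3750×156 + 5800×55 + 2900×390 + 800×353 + 5150×140 + 4300×89 + 3150×335 + 1750×374 + 3450×203 + 3450×334
  = 408000 + 1846200 + 585000 + 319000 + 1131000 + 282400 + 721000 + 382700 + 1055250 + 654500 + 700350 + 1152300 = 9237700
Σ wᵢ·x = 29500×170 + 15000×362 + 6500×156 + 34000×55 + 19500×390 + 36000×353 + 25000×140 + 10000×89 + 23000×335 + 9500×374 + 27000×203 + 30000×334
  = 64791000
Ratio = 9237700 / 64791000 = 0.1425769

0.1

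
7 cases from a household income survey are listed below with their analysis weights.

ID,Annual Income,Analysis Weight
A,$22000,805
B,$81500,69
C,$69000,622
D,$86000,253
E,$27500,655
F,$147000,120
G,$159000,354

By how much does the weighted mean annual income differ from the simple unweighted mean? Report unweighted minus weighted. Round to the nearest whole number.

Unweighted sum = 22000 + 81500 + 69000 + 86000 + 27500 + 147000 + 159000 = 592000
Unweighted mean = 592000 / 7 = 84571.429
Weighted sum = 22000×805 + 81500×69 + 69000×622 + 86000×253 + 27500×655 + 147000×120 + 159000×354
  = 17710000 + 5623500 + 42918000 + 21758000 + 18012500 + 17640000 + 56286000 = 179948000
Sum of weights = 805 + 69 + 622 + 253 + 655 + 120 + 354 = 2878
Weighted mean = 179948000 / 2878 = 62525.365
Difference (unweighted minus weighted) = 22046.064

22046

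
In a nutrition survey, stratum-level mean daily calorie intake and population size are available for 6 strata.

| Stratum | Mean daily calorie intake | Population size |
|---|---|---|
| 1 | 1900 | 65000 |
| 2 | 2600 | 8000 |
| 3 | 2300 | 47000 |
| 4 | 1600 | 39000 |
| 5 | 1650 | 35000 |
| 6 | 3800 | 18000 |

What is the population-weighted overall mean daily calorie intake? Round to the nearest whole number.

2080

Σ Nₕ·x̄ₕ = 1900×65000 + 2600×8000 + 2300×47000 + 1600×39000 + 1650×35000 + 3800×18000
  = 123500000 + 20800000 + 108100000 + 62400000 + 57750000 + 68400000 = 440950000
Σ Nₕ = 65000 + 8000 + 47000 + 39000 + 35000 + 18000 = 212000
Overall mean = 440950000 / 212000 = 2079.9528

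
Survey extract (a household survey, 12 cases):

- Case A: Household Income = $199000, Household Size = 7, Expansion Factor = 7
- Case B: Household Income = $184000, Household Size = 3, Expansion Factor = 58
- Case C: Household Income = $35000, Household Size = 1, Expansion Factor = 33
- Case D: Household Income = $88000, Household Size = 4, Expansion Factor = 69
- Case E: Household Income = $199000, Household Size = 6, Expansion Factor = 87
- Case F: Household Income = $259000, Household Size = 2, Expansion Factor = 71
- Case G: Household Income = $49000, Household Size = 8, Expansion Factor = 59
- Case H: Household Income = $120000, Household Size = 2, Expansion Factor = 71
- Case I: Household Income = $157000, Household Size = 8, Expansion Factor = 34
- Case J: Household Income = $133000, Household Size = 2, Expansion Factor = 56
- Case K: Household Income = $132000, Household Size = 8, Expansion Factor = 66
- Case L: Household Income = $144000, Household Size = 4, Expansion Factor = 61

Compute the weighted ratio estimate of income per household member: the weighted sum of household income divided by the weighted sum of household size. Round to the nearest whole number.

Σ wᵢ·y = 96687000
Σ wᵢ·x = 7×7 + 3×58 + 1×33 + 4×69 + 6×87 + 2×71 + 8×59 + 2×71 + 8×34 + 2×56 + 8×66 + 4×61
  = 49 + 174 + 33 + 276 + 522 + 142 + 472 + 142 + 272 + 112 + 528 + 244 = 2966
Ratio = 96687000 / 2966 = 32598.449

32598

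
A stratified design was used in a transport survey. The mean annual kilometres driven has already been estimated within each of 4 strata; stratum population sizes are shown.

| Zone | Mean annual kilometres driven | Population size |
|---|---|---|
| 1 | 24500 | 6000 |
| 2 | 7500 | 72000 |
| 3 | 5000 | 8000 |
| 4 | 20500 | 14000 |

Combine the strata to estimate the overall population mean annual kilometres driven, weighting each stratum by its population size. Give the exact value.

10140

Σ Nₕ·x̄ₕ = 24500×6000 + 7500×72000 + 5000×8000 + 20500×14000
  = 147000000 + 540000000 + 40000000 + 287000000 = 1014000000
Σ Nₕ = 6000 + 72000 + 8000 + 14000 = 100000
Overall mean = 1014000000 / 100000 = 10140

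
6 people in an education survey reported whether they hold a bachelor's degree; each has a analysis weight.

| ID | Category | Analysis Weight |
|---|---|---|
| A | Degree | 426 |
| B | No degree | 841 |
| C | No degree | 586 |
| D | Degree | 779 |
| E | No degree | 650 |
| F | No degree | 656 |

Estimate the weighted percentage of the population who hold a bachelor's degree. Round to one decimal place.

Sum of weights for 'Degree' = 426 + 779 = 1205
Total weight = 426 + 841 + 586 + 779 + 650 + 656 = 3938
Weighted proportion = 1205 / 3938 = 0.30599289 → 30.599289%

30.6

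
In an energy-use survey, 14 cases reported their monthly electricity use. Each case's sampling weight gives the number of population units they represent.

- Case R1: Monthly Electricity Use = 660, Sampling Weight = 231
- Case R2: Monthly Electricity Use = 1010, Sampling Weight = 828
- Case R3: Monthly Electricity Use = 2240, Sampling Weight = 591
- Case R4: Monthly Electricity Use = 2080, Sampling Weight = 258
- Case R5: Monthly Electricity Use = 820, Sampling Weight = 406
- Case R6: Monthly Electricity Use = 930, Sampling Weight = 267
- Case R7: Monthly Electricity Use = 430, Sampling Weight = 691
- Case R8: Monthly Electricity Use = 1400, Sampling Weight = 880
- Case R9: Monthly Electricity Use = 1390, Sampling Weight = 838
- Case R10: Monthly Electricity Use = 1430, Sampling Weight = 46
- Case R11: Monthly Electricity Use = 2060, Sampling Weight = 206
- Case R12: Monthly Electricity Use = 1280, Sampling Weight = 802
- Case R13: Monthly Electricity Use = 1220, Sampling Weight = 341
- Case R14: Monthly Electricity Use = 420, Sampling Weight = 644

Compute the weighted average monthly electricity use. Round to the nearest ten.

Weighted sum = 8327600
Sum of weights = 7029
Weighted mean = 8327600 / 7029 = 1184.7489

1180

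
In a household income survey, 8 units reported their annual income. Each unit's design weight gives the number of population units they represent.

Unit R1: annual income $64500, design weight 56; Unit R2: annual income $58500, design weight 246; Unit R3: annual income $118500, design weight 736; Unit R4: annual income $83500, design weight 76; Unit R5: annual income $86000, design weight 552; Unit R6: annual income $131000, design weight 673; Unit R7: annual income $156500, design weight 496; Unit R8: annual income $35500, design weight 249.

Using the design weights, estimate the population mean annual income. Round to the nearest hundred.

108200

Weighted sum = 64500×56 + 58500×246 + 118500×736 + 83500×76 + 86000×552 + 131000×673 + 156500×496 + 35500×249
  = 3612000 + 14391000 + 87216000 + 6346000 + 47472000 + 88163000 + 77624000 + 8839500 = 333663500
Sum of weights = 56 + 246 + 736 + 76 + 552 + 673 + 496 + 249 = 3084
Weighted mean = 333663500 / 3084 = 108191.8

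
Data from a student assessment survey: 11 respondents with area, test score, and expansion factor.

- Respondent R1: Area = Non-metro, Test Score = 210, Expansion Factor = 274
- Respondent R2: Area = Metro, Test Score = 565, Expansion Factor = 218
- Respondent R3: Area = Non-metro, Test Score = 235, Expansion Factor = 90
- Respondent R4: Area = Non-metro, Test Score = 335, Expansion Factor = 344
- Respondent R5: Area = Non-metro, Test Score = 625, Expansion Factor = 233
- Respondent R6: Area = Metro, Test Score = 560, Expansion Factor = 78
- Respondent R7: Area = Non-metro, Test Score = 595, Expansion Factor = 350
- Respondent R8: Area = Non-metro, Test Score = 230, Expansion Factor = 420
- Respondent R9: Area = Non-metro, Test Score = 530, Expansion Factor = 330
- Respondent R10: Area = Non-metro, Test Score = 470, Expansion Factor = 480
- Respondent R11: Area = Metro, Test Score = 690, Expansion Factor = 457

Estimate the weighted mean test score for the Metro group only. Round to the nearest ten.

640

Metro rows: R2, R6, R11
Weighted sum = 565×218 + 560×78 + 690×457
  = 123170 + 43680 + 315330 = 482180
Sum of weights = 218 + 78 + 457 = 753
Weighted mean = 482180 / 753 = 640.34529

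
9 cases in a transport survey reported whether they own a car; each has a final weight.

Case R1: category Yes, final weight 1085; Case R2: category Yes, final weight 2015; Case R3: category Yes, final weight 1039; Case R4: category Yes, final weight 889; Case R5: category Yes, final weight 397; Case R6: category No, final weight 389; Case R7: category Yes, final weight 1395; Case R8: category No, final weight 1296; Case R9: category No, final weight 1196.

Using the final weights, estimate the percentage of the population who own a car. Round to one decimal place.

Sum of weights for 'Yes' = 1085 + 2015 + 1039 + 889 + 397 + 1395 = 6820
Total weight = 1085 + 2015 + 1039 + 889 + 397 + 389 + 1395 + 1296 + 1196 = 9701
Weighted proportion = 6820 / 9701 = 0.70302031 → 70.302031%

70.3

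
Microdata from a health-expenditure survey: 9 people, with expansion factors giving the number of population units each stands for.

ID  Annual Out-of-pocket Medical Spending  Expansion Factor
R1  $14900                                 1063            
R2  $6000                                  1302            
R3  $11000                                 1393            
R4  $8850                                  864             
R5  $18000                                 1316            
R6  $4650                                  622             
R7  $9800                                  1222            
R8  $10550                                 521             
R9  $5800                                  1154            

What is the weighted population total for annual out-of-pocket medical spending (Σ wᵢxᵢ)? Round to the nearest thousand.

Weighted total = 14900×1063 + 6000×1302 + 11000×1393 + 8850×864 + 18000×1316 + 4650×622 + 9800×1222 + 10550×521 + 5800×1154
  = 15838700 + 7812000 + 15323000 + 7646400 + 23688000 + 2892300 + 11975600 + 5496550 + 6693200 = 97365750

97366000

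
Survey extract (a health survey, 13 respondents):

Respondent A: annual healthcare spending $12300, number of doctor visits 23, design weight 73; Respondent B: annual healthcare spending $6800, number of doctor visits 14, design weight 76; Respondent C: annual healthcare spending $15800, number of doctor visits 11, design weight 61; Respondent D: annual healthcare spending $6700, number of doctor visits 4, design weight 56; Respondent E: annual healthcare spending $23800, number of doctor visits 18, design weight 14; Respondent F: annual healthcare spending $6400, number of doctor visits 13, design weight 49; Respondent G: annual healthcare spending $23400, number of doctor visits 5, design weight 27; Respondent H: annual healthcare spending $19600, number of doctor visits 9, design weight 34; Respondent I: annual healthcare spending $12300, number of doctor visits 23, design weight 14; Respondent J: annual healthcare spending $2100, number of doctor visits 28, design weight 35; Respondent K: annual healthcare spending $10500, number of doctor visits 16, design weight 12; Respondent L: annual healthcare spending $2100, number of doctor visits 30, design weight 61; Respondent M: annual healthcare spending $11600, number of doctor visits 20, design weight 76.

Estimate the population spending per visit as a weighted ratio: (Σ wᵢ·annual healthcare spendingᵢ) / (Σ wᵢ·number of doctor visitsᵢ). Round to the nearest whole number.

Σ wᵢ·y = 6080100
Σ wᵢ·x = 9812
Ratio = 6080100 / 9812 = 619.6596

620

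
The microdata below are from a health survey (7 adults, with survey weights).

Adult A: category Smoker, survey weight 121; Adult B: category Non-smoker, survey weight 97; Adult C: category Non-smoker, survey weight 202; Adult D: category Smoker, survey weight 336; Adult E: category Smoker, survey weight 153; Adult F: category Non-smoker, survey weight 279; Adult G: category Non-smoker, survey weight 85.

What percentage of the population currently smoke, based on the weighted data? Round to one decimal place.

47.9

Sum of weights for 'Smoker' = 121 + 336 + 153 = 610
Total weight = 121 + 97 + 202 + 336 + 153 + 279 + 85 = 1273
Weighted proportion = 610 / 1273 = 0.47918303 → 47.918303%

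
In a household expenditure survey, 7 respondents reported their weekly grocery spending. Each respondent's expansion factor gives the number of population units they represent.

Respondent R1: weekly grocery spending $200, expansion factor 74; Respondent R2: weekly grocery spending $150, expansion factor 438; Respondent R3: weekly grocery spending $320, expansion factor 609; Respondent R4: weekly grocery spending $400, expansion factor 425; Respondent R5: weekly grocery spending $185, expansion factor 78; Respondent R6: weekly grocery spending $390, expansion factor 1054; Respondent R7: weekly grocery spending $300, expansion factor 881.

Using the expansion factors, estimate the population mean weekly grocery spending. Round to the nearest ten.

Weighted sum = 200×74 + 150×438 + 320×609 + 400×425 + 185×78 + 390×1054 + 300×881
  = 14800 + 65700 + 194880 + 170000 + 14430 + 411060 + 264300 = 1135170
Sum of weights = 74 + 438 + 609 + 425 + 78 + 1054 + 881 = 3559
Weighted mean = 1135170 / 3559 = 318.95757

320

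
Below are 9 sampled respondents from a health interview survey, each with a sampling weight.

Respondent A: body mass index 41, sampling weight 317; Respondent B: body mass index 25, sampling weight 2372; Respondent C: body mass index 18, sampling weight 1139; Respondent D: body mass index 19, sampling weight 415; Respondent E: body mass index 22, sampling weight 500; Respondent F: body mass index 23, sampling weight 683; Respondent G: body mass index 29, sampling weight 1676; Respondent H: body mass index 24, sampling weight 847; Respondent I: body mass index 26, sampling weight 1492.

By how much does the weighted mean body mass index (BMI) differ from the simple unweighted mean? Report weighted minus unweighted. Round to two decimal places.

Unweighted sum = 41 + 25 + 18 + 19 + 22 + 23 + 29 + 24 + 26 = 227
Unweighted mean = 227 / 9 = 25.222222
Weighted sum = 41×317 + 25×2372 + 18×1139 + 19×415 + 22×500 + 23×683 + 29×1676 + 24×847 + 26×1492
  = 12997 + 59300 + 20502 + 7885 + 11000 + 15709 + 48604 + 20328 + 38792 = 235117
Sum of weights = 317 + 2372 + 1139 + 415 + 500 + 683 + 1676 + 847 + 1492 = 9441
Weighted mean = 235117 / 9441 = 24.903824
Difference (weighted minus unweighted) = -0.31839847

-0.32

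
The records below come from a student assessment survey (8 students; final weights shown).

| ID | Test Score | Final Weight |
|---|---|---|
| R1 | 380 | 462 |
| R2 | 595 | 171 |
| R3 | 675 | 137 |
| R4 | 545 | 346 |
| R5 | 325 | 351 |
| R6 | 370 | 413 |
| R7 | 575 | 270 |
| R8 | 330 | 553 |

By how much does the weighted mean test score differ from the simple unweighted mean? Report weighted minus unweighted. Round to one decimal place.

Unweighted sum = 380 + 595 + 675 + 545 + 325 + 370 + 575 + 330 = 3795
Unweighted mean = 3795 / 8 = 474.375
Weighted sum = 380×462 + 595×171 + 675×137 + 545×346 + 325×351 + 370×413 + 575×270 + 330×553
  = 175560 + 101745 + 92475 + 188570 + 114075 + 152810 + 155250 + 182490 = 1162975
Sum of weights = 2703
Weighted mean = 1162975 / 2703 = 430.25342
Difference (weighted minus unweighted) = -44.121578

-44.1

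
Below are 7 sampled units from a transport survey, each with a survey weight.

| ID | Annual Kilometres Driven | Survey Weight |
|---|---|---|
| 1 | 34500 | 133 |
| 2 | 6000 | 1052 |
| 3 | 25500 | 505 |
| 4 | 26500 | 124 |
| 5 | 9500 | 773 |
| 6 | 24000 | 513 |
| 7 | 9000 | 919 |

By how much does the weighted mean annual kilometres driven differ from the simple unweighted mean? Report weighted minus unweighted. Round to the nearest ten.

-5600

Unweighted sum = 135000
Unweighted mean = 135000 / 7 = 19285.714
Weighted sum = 34500×133 + 6000×1052 + 25500×505 + 26500×124 + 9500×773 + 24000×513 + 9000×919
  = 4588500 + 6312000 + 12877500 + 3286000 + 7343500 + 12312000 + 8271000 = 54990500
Sum of weights = 133 + 1052 + 505 + 124 + 773 + 513 + 919 = 4019
Weighted mean = 54990500 / 4019 = 13682.632
Difference (weighted minus unweighted) = -5603.0818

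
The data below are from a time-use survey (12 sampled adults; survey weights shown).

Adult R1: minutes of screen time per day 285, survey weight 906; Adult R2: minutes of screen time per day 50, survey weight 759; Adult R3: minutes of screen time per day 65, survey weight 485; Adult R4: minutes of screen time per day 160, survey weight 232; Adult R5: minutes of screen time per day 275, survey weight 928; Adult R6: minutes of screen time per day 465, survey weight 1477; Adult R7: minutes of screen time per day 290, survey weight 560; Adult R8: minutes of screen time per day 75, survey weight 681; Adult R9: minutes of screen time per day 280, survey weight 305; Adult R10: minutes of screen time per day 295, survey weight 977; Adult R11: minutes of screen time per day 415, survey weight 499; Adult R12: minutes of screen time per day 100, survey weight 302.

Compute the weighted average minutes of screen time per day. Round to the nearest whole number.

263

Weighted sum = 285×906 + 50×759 + 65×485 + 160×232 + 275×928 + 465×1477 + 290×560 + 75×681 + 280×305 + 295×977 + 415×499 + 100×302
  = 258210 + 37950 + 31525 + 37120 + 255200 + 686805 + 162400 + 51075 + 85400 + 288215 + 207085 + 30200 = 2131185
Sum of weights = 8111
Weighted mean = 2131185 / 8111 = 262.75243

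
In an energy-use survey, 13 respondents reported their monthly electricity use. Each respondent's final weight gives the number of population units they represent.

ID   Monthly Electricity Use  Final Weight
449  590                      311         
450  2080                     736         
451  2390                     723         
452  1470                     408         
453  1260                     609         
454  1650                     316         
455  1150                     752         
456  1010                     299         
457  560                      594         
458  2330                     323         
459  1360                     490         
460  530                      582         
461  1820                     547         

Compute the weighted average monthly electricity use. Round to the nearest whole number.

1428

Weighted sum = 9553260
Sum of weights = 6690
Weighted mean = 9553260 / 6690 = 1427.991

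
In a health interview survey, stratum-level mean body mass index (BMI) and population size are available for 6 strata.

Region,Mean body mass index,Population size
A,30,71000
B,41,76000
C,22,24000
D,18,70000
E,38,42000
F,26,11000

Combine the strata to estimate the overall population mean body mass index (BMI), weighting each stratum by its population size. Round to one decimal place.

Σ Nₕ·x̄ₕ = 30×71000 + 41×76000 + 22×24000 + 18×70000 + 38×42000 + 26×11000
  = 2130000 + 3116000 + 528000 + 1260000 + 1596000 + 286000 = 8916000
Σ Nₕ = 71000 + 76000 + 24000 + 70000 + 42000 + 11000 = 294000
Overall mean = 8916000 / 294000 = 30.326531

30.3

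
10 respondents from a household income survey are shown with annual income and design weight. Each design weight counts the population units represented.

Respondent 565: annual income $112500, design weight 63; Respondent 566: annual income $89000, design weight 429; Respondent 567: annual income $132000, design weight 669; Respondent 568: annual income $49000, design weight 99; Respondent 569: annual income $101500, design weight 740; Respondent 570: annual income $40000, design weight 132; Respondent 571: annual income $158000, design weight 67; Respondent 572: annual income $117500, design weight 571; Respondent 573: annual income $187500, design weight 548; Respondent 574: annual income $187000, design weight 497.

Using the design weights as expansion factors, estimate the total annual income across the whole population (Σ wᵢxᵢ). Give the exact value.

492185000

Weighted total = 112500×63 + 89000×429 + 132000×669 + 49000×99 + 101500×740 + 40000×132 + 158000×67 + 117500×571 + 187500×548 + 187000×497
  = 492185000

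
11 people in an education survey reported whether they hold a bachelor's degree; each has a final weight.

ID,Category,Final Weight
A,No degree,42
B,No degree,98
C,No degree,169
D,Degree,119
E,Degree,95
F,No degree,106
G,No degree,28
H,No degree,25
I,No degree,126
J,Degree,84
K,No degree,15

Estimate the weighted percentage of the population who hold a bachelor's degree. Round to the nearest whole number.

33

Sum of weights for 'Degree' = 119 + 95 + 84 = 298
Total weight = 42 + 98 + 169 + 119 + 95 + 106 + 28 + 25 + 126 + 84 + 15 = 907
Weighted proportion = 298 / 907 = 0.32855568 → 32.855568%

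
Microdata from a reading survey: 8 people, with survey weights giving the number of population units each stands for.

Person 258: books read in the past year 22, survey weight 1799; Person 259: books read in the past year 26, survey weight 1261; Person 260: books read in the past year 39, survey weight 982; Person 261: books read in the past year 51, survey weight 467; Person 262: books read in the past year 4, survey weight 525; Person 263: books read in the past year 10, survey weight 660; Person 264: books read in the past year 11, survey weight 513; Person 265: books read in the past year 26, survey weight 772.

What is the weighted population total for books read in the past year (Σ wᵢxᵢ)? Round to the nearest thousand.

169000

Weighted total = 22×1799 + 26×1261 + 39×982 + 51×467 + 4×525 + 10×660 + 11×513 + 26×772
  = 39578 + 32786 + 38298 + 23817 + 2100 + 6600 + 5643 + 20072 = 168894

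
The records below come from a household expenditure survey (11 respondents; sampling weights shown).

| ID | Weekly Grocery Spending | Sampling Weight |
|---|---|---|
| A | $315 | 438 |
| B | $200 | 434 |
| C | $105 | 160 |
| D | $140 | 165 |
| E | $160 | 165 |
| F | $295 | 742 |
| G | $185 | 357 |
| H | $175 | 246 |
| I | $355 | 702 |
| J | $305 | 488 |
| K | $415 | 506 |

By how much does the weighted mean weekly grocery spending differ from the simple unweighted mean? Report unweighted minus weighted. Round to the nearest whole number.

-38

Unweighted sum = 315 + 200 + 105 + 140 + 160 + 295 + 185 + 175 + 355 + 305 + 415 = 2650
Unweighted mean = 2650 / 11 = 240.90909
Weighted sum = 315×438 + 200×434 + 105×160 + 140×165 + 160×165 + 295×742 + 185×357 + 175×246 + 355×702 + 305×488 + 415×506
  = 1227095
Sum of weights = 4403
Weighted mean = 1227095 / 4403 = 278.69521
Difference (unweighted minus weighted) = -37.786117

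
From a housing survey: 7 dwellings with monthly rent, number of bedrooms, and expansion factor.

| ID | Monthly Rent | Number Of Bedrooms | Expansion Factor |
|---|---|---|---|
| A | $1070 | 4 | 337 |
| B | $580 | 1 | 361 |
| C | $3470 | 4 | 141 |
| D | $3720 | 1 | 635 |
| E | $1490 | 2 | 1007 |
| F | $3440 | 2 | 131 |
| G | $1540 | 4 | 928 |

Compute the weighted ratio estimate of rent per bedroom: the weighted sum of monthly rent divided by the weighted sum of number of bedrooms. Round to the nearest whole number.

Σ wᵢ·y = 1070×337 + 580×361 + 3470×141 + 3720×635 + 1490×1007 + 3440×131 + 1540×928
  = 360590 + 209380 + 489270 + 2362200 + 1500430 + 450640 + 1429120 = 6801630
Σ wᵢ·x = 4×337 + 1×361 + 4×141 + 1×635 + 2×1007 + 2×131 + 4×928
  = 1348 + 361 + 564 + 635 + 2014 + 262 + 3712 = 8896
Ratio = 6801630 / 8896 = 764.57172

765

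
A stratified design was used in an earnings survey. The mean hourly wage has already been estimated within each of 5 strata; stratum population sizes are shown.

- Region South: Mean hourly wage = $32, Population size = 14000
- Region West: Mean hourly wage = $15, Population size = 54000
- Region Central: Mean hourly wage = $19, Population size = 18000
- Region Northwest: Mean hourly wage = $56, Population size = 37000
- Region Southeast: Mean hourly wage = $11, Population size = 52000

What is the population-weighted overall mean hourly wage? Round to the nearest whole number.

24

Σ Nₕ·x̄ₕ = 4244000
Σ Nₕ = 14000 + 54000 + 18000 + 37000 + 52000 = 175000
Overall mean = 4244000 / 175000 = 24.251429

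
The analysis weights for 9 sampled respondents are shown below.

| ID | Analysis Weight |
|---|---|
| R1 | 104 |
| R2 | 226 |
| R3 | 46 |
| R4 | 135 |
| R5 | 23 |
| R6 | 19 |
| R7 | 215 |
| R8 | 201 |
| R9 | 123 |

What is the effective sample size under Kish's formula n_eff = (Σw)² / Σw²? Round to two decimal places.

Σ wᵢ = 1092
Σ wᵢ² = 10816 + 51076 + 2116 + 18225 + 529 + 361 + 46225 + 40401 + 15129 = 184878
n_eff = 1092² / 184878 = 1192464 / 184878 = 6.4500049

6.45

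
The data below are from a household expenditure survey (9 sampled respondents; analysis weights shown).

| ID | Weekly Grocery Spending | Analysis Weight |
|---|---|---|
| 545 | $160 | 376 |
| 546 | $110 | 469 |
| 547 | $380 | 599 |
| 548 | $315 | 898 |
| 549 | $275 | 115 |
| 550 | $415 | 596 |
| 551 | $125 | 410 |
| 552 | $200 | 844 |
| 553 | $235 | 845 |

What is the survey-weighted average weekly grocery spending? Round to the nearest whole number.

Weighted sum = 160×376 + 110×469 + 380×599 + 315×898 + 275×115 + 415×596 + 125×410 + 200×844 + 235×845
  = 60160 + 51590 + 227620 + 282870 + 31625 + 247340 + 51250 + 168800 + 198575 = 1319830
Sum of weights = 376 + 469 + 599 + 898 + 115 + 596 + 410 + 844 + 845 = 5152
Weighted mean = 1319830 / 5152 = 256.17818

256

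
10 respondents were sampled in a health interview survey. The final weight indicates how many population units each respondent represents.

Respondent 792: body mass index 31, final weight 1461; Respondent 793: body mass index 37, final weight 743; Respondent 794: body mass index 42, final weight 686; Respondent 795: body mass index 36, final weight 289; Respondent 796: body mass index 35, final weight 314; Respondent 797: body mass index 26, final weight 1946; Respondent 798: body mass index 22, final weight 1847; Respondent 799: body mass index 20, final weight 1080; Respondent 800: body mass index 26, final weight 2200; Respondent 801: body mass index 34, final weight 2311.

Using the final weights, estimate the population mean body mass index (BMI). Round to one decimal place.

Weighted sum = 31×1461 + 37×743 + 42×686 + 36×289 + 35×314 + 26×1946 + 22×1847 + 20×1080 + 26×2200 + 34×2311
  = 45291 + 27491 + 28812 + 10404 + 10990 + 50596 + 40634 + 21600 + 57200 + 78574 = 371592
Sum of weights = 1461 + 743 + 686 + 289 + 314 + 1946 + 1847 + 1080 + 2200 + 2311 = 12877
Weighted mean = 371592 / 12877 = 28.857032

28.9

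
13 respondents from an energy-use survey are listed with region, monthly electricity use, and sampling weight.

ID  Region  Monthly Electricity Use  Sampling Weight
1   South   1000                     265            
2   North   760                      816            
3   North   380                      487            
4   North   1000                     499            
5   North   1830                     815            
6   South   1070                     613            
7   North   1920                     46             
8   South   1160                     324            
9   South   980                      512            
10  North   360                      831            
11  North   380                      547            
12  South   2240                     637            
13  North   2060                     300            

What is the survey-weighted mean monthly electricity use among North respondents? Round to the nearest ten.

920

North rows: 2, 3, 4, 5, 7, 10, 11, 13
Weighted sum = 760×816 + 380×487 + 1000×499 + 1830×815 + 1920×46 + 360×831 + 380×547 + 2060×300
  = 620160 + 185060 + 499000 + 1491450 + 88320 + 299160 + 207860 + 618000 = 4009010
Sum of weights = 816 + 487 + 499 + 815 + 46 + 831 + 547 + 300 = 4341
Weighted mean = 4009010 / 4341 = 923.52223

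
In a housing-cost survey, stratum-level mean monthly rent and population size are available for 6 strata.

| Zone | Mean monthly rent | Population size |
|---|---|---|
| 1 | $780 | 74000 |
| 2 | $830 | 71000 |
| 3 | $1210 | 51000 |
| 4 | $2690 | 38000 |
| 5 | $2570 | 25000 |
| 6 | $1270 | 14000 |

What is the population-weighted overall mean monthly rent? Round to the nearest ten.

1330

Σ Nₕ·x̄ₕ = 780×74000 + 830×71000 + 1210×51000 + 2690×38000 + 2570×25000 + 1270×14000
  = 57720000 + 58930000 + 61710000 + 102220000 + 64250000 + 17780000 = 362610000
Σ Nₕ = 273000
Overall mean = 362610000 / 273000 = 1328.2418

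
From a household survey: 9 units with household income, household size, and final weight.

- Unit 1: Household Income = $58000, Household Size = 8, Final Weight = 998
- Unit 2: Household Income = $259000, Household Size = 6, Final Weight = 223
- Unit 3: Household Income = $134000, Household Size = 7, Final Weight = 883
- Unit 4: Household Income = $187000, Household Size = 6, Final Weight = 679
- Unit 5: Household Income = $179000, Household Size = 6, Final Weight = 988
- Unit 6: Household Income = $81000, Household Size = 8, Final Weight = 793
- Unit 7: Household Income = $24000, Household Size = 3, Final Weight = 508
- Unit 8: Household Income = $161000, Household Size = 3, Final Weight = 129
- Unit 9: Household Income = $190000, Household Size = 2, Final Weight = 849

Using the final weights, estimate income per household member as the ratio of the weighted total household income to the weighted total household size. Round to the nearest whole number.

22457

Σ wᵢ·y = 58000×998 + 259000×223 + 134000×883 + 187000×679 + 179000×988 + 81000×793 + 24000×508 + 161000×129 + 190000×849
  = 57884000 + 57757000 + 118322000 + 126973000 + 176852000 + 64233000 + 12192000 + 20769000 + 161310000 = 796292000
Σ wᵢ·x = 8×998 + 6×223 + 7×883 + 6×679 + 6×988 + 8×793 + 3×508 + 3×129 + 2×849
  = 7984 + 1338 + 6181 + 4074 + 5928 + 6344 + 1524 + 387 + 1698 = 35458
Ratio = 796292000 / 35458 = 22457.33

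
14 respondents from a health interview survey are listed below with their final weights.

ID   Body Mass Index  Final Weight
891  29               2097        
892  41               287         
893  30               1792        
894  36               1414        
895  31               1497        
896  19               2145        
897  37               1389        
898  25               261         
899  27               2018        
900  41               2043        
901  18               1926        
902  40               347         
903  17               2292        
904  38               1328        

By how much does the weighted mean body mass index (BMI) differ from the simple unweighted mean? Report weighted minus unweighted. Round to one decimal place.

Unweighted sum = 429
Unweighted mean = 429 / 14 = 30.642857
Weighted sum = 598549
Sum of weights = 20836
Weighted mean = 598549 / 20836 = 28.726675
Difference (weighted minus unweighted) = -1.9161822

-1.9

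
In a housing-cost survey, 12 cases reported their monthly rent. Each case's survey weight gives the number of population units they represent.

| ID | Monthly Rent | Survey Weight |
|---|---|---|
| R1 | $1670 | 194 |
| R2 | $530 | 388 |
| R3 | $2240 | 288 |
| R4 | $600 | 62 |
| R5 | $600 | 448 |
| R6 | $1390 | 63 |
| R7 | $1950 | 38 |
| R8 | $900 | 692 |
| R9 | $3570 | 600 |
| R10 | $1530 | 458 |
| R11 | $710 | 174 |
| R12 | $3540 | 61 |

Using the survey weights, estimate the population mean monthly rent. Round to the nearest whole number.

Weighted sum = 1670×194 + 530×388 + 2240×288 + 600×62 + 600×448 + 1390×63 + 1950×38 + 900×692 + 3570×600 + 1530×458 + 710×174 + 3540×61
  = 5447430
Sum of weights = 3466
Weighted mean = 5447430 / 3466 = 1571.6763

1572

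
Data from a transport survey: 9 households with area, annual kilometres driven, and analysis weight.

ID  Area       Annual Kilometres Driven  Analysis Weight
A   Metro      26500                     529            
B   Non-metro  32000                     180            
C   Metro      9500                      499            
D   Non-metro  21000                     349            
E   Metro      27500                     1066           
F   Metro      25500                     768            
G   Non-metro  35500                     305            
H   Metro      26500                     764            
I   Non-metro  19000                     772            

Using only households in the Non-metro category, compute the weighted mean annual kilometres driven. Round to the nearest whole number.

24025

Non-metro rows: B, D, G, I
Weighted sum = 32000×180 + 21000×349 + 35500×305 + 19000×772
  = 38584500
Sum of weights = 1606
Weighted mean = 38584500 / 1606 = 24025.218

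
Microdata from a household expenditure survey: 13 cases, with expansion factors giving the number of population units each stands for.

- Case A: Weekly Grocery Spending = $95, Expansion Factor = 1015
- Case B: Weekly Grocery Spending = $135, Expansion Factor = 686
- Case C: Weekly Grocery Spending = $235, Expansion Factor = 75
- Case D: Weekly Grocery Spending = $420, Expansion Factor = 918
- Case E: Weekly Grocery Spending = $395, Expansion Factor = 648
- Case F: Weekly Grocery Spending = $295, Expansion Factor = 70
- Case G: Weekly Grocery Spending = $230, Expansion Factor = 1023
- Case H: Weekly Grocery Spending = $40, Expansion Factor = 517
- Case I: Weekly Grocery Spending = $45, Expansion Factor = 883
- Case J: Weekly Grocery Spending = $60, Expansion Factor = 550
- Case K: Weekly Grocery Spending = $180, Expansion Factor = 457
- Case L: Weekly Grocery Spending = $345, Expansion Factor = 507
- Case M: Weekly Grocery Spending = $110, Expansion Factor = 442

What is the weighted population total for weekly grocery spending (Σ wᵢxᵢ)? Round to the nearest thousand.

Weighted total = 1503330

1503000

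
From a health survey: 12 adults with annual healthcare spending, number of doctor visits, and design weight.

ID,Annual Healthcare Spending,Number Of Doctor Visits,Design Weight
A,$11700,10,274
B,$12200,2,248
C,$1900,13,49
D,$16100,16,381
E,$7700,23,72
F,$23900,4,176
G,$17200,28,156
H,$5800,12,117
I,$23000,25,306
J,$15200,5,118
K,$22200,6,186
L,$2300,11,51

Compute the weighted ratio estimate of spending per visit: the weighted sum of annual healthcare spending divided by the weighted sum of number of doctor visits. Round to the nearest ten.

1200

Σ wᵢ·y = 11700×274 + 12200×248 + 1900×49 + 16100×381 + 7700×72 + 23900×176 + 17200×156 + 5800×117 + 23000×306 + 15200×118 + 22200×186 + 2300×51
  = 3205800 + 3025600 + 93100 + 6134100 + 554400 + 4206400 + 2683200 + 678600 + 7038000 + 1793600 + 4129200 + 117300 = 33659300
Σ wᵢ·x = 10×274 + 2×248 + 13×49 + 16×381 + 23×72 + 4×176 + 28×156 + 12×117 + 25×306 + 5×118 + 6×186 + 11×51
  = 28018
Ratio = 33659300 / 28018 = 1201.3456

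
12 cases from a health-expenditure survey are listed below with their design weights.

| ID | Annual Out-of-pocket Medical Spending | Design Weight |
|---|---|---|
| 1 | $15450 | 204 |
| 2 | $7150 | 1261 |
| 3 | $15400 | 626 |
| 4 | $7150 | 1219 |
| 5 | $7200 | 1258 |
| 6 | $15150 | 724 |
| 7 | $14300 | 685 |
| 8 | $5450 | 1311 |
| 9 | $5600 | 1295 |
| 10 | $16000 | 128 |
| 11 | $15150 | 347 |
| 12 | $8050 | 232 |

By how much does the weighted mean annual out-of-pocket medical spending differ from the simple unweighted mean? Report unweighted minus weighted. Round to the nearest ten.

Unweighted sum = 15450 + 7150 + 15400 + 7150 + 7200 + 15150 + 14300 + 5450 + 5600 + 16000 + 15150 + 8050 = 132050
Unweighted mean = 132050 / 12 = 11004.167
Weighted sum = 15450×204 + 7150×1261 + 15400×626 + 7150×1219 + 7200×1258 + 15150×724 + 14300×685 + 5450×1311 + 5600×1295 + 16000×128 + 15150×347 + 8050×232
  = 83915500
Sum of weights = 204 + 1261 + 626 + 1219 + 1258 + 724 + 685 + 1311 + 1295 + 128 + 347 + 232 = 9290
Weighted mean = 83915500 / 9290 = 9032.8848
Difference (unweighted minus weighted) = 1971.2818

1970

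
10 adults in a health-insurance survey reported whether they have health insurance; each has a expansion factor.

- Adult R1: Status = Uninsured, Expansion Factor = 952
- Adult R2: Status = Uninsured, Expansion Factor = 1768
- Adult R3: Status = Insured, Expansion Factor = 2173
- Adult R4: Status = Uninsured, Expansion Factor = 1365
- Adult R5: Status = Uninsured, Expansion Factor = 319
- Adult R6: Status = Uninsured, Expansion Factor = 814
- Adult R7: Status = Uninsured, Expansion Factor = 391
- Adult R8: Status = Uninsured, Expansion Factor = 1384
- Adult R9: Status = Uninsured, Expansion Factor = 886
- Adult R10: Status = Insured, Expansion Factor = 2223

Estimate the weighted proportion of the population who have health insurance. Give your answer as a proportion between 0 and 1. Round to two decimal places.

Sum of weights for 'Insured' = 2173 + 2223 = 4396
Total weight = 952 + 1768 + 2173 + 1365 + 319 + 814 + 391 + 1384 + 886 + 2223 = 12275
Weighted proportion = 4396 / 12275 = 0.35812627

0.36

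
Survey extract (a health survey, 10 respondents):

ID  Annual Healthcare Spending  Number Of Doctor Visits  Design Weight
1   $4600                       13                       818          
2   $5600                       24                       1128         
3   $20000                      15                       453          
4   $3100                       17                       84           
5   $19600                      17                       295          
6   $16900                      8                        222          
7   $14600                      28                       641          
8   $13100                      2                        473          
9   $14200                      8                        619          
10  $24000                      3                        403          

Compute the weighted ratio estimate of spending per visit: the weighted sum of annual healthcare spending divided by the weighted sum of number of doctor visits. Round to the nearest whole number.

Σ wᵢ·y = 4600×818 + 5600×1128 + 20000×453 + 3100×84 + 19600×295 + 16900×222 + 14600×641 + 13100×473 + 14200×619 + 24000×403
  = 3762800 + 6316800 + 9060000 + 260400 + 5782000 + 3751800 + 9358600 + 6196300 + 8789800 + 9672000 = 62950500
Σ wᵢ·x = 13×818 + 24×1128 + 15×453 + 17×84 + 17×295 + 8×222 + 28×641 + 2×473 + 8×619 + 3×403
  = 10634 + 27072 + 6795 + 1428 + 5015 + 1776 + 17948 + 946 + 4952 + 1209 = 77775
Ratio = 62950500 / 77775 = 809.39248

809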